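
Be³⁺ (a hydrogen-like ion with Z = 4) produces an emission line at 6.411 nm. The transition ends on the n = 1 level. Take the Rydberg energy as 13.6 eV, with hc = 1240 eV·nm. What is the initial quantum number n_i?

n_i = 3

The photon energy is ΔE = hc/λ = 1240 / 6.411 = 193.4 eV.
With Z = 4, ΔE = 217.6 × (1/n_f² − 1/n_i²), so 1/n_f² − 1/n_i² = 0.8889.
With n_f = 1: 1/n_i² = 1/1 − 0.8889 = 0.1111, so n_i ≈ 3.00.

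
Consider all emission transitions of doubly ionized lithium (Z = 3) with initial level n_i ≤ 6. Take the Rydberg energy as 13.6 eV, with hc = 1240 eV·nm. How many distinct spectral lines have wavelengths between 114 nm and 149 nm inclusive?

2

Enumerate all n_i → n_f pairs with 1 ≤ n_f < n_i ≤ 6 and compute λ = 1240 / [13.6·9·(1/n_f² − 1/n_i²)].
Lines falling in [114, 149] nm: 6→3 (121.6 nm), 5→3 (142.5 nm).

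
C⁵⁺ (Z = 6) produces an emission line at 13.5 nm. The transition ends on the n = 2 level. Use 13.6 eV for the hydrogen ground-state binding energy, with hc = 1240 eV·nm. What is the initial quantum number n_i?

n_i = 4

The photon energy is ΔE = hc/λ = 1240 / 13.5 = 91.85 eV.
With Z = 6, ΔE = 489.6 × (1/n_f² − 1/n_i²), so 1/n_f² − 1/n_i² = 0.1876.
With n_f = 2: 1/n_i² = 1/4 − 0.1876 = 0.06239, so n_i ≈ 4.00.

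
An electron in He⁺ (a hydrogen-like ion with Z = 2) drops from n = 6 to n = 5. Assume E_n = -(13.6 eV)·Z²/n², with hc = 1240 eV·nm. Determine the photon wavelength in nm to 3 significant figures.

1860 nm

For Z = 2 the level energies scale as Z², so the effective Rydberg energy is 13.6 × 4 = 54.40 eV.
ΔE = 54.40 × (1/5² − 1/6²) = 54.40 × 0.01222 = 0.6649 eV.
λ = hc/ΔE = 1240 / 0.6649 = 1860 nm.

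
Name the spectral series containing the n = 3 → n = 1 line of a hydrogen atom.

The series is set by the lower level: n_f = 1 is the Lyman series.

Lyman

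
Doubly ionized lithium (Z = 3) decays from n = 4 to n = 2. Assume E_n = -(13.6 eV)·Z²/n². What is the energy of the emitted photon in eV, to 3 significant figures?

23.0 eV

The Bohr energies scale as Z², so for Z = 3: E_n = −122.4/n² eV.
E_4 = −122.4/16 = −7.650 eV and E_2 = −122.4/4 = −30.60 eV.
The photon energy is |E_4 − E_2| = 23.0 eV.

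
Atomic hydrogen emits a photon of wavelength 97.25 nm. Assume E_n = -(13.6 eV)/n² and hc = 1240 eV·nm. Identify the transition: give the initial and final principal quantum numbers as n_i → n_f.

The photon energy is ΔE = hc/λ = 1240 / 97.25 = 12.75 eV.
With Z = 1, ΔE = 13.60 × (1/n_f² − 1/n_i²), so 1/n_f² − 1/n_i² = 0.9375.
Trying n_f = 1 gives 1/n_i² = 0.06245, i.e. n_i ≈ 4; this pair matches.

n_i = 4, n_f = 1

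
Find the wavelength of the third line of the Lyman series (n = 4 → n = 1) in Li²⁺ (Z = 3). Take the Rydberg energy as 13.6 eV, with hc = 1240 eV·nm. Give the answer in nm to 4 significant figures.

The Lyman series terminates on n_f = 1; the third line has n_i = 1+3 = 4.
ΔE = 122.4 × (1/1² − 1/4²) = 114.8 eV.
λ = 1240 / 114.8 = 10.81 nm.

10.81 nm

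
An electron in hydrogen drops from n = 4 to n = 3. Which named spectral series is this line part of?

The series is set by the lower level: n_f = 3 is the Paschen series.

Paschen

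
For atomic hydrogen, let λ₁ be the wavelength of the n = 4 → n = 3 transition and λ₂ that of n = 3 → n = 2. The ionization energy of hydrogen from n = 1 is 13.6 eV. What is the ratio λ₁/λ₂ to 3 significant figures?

λ ∝ 1/ΔE ∝ 1/(1/n_f² − 1/n_i²), and the Z² and hc factors cancel in the ratio.
λ₁/λ₂ = (1/2² − 1/3²)/(1/3² − 1/4²) = 0.1389/0.04861 = 2.86.

2.86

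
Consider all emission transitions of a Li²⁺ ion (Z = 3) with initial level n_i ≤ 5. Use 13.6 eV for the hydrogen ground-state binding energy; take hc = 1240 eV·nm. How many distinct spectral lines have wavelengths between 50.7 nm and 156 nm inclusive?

Enumerate all n_i → n_f pairs with 1 ≤ n_f < n_i ≤ 5 and compute λ = 1240 / [13.6·9·(1/n_f² − 1/n_i²)].
Lines falling in [50.7, 156] nm: 4→2 (54.03 nm), 3→2 (72.94 nm), 5→3 (142.5 nm).

3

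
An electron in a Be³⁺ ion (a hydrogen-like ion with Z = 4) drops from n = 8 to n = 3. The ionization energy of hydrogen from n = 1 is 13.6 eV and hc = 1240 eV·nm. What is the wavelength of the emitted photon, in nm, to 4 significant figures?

For Z = 4 the level energies scale as Z², so the effective Rydberg energy is 13.6 × 16 = 217.6 eV.
ΔE = 217.6 × (1/3² − 1/8²) = 217.6 × 0.09549 = 20.78 eV.
λ = hc/ΔE = 1240 / 20.78 = 59.68 nm.

59.68 nm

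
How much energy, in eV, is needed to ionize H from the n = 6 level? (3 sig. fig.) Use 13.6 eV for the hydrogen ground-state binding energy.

E_6 = −13.60/36 = −0.378 eV, so ionization (to E = 0) requires 0.378 eV.

0.378 eV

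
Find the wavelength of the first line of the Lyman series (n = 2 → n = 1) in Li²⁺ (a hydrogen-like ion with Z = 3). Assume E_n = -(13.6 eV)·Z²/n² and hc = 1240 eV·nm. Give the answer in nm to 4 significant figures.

13.51 nm

The Lyman series terminates on n_f = 1; the first line has n_i = 1+1 = 2.
ΔE = 122.4 × (1/1² − 1/2²) = 91.80 eV.
λ = 1240 / 91.80 = 13.51 nm.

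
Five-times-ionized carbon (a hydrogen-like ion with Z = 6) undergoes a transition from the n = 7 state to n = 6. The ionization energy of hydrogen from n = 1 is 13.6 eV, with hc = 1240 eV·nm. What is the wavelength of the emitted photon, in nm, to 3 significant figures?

For Z = 6 the level energies scale as Z², so the effective Rydberg energy is 13.6 × 36 = 489.6 eV.
ΔE = 489.6 × (1/6² − 1/7²) = 489.6 × 0.007370 = 3.608 eV.
λ = hc/ΔE = 1240 / 3.608 = 344 nm.

344 nm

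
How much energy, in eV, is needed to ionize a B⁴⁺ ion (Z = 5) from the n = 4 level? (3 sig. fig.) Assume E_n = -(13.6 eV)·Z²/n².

E_n = −13.6 Z²/n² = −340.0/n² eV for Z = 5.
E_4 = −340.0/16 = −21.3 eV, so ionization (to E = 0) requires 21.3 eV.

21.3 eV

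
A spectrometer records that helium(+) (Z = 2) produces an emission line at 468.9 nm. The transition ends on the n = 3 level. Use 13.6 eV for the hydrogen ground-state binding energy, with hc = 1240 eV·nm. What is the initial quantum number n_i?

The photon energy is ΔE = hc/λ = 1240 / 468.9 = 2.644 eV.
With Z = 2, ΔE = 54.40 × (1/n_f² − 1/n_i²), so 1/n_f² − 1/n_i² = 0.04861.
With n_f = 3: 1/n_i² = 1/9 − 0.04861 = 0.06250, so n_i ≈ 4.00.

n_i = 4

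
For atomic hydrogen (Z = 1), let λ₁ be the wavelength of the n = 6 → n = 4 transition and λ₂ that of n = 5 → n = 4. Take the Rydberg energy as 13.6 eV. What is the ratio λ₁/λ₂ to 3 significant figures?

0.648

λ ∝ 1/ΔE ∝ 1/(1/n_f² − 1/n_i²), and the Z² and hc factors cancel in the ratio.
λ₁/λ₂ = (1/4² − 1/5²)/(1/4² − 1/6²) = 0.02250/0.03472 = 0.648.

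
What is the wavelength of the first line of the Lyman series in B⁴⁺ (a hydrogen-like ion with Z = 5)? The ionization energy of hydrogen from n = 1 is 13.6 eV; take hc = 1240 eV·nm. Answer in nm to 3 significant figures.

The Lyman series terminates on n_f = 1; the first line has n_i = 1+1 = 2.
ΔE = 340.0 × (1/1² − 1/2²) = 255.0 eV.
λ = 1240 / 255.0 = 4.86 nm.

4.86 nm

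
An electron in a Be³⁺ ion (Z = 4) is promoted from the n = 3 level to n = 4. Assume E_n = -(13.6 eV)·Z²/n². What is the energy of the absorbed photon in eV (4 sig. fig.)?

The Bohr energies scale as Z², so for Z = 4: E_n = −217.6/n² eV.
E_4 = −217.6/16 = −13.60 eV and E_3 = −217.6/9 = −24.18 eV.
The photon energy is |E_4 − E_3| = 10.58 eV.

10.58 eV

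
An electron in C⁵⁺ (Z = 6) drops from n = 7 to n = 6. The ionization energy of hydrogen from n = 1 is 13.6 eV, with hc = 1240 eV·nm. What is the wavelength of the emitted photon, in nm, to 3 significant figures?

344 nm

For Z = 6 the level energies scale as Z², so the effective Rydberg energy is 13.6 × 36 = 489.6 eV.
ΔE = 489.6 × (1/6² − 1/7²) = 489.6 × 0.007370 = 3.608 eV.
λ = hc/ΔE = 1240 / 3.608 = 344 nm.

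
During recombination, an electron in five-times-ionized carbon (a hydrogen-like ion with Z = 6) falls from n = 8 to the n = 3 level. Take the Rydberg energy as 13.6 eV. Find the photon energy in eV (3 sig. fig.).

46.8 eV

The Bohr energies scale as Z², so for Z = 6: E_n = −489.6/n² eV.
E_8 = −489.6/64 = −7.650 eV and E_3 = −489.6/9 = −54.40 eV.
The photon energy is |E_8 − E_3| = 46.8 eV.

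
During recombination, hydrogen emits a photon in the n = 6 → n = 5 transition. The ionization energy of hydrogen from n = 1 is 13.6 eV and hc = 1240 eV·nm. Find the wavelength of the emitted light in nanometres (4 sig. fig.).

ΔE = 13.60 × (1/5² − 1/6²) = 13.60 × 0.01222 = 0.1662 eV.
λ = hc/ΔE = 1240 / 0.1662 = 7460 nm.

7460 nm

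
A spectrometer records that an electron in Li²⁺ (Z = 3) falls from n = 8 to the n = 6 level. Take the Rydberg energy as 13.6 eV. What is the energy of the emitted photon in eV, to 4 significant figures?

1.488 eV

The Bohr energies scale as Z², so for Z = 3: E_n = −122.4/n² eV.
E_8 = −122.4/64 = −1.913 eV and E_6 = −122.4/36 = −3.400 eV.
The photon energy is |E_8 − E_6| = 1.488 eV.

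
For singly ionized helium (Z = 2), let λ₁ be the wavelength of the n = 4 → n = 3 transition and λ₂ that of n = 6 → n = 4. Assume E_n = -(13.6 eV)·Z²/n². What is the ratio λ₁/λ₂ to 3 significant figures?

λ ∝ 1/ΔE ∝ 1/(1/n_f² − 1/n_i²), and the Z² and hc factors cancel in the ratio.
λ₁/λ₂ = (1/4² − 1/6²)/(1/3² − 1/4²) = 0.03472/0.04861 = 0.714.

0.714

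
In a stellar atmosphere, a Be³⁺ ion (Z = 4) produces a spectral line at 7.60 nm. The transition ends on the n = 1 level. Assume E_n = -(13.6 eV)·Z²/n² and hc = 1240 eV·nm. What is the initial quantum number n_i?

n_i = 2

The photon energy is ΔE = hc/λ = 1240 / 7.60 = 163.2 eV.
With Z = 4, ΔE = 217.6 × (1/n_f² − 1/n_i²), so 1/n_f² − 1/n_i² = 0.7498.
With n_f = 1: 1/n_i² = 1/1 − 0.7498 = 0.2502, so n_i ≈ 2.00.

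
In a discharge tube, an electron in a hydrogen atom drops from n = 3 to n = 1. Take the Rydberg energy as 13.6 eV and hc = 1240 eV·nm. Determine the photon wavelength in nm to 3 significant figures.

103 nm

ΔE = 13.60 × (1/1² − 1/3²) = 13.60 × 0.8889 = 12.09 eV.
λ = hc/ΔE = 1240 / 12.09 = 103 nm.
This line belongs to the Lyman series.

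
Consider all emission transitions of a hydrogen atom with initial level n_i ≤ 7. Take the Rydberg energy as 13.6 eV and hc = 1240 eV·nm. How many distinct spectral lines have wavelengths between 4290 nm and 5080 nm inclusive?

1

Enumerate all n_i → n_f pairs with 1 ≤ n_f < n_i ≤ 7 and compute λ = 1240 / [13.6·1·(1/n_f² − 1/n_i²)].
Lines falling in [4290, 5080] nm: 7→5 (4654 nm).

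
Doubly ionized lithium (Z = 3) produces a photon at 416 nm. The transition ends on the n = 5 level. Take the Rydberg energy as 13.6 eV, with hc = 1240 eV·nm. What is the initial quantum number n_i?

n_i = 8

The photon energy is ΔE = hc/λ = 1240 / 416 = 2.981 eV.
With Z = 3, ΔE = 122.4 × (1/n_f² − 1/n_i²), so 1/n_f² − 1/n_i² = 0.02435.
With n_f = 5: 1/n_i² = 1/25 − 0.02435 = 0.01565, so n_i ≈ 7.99.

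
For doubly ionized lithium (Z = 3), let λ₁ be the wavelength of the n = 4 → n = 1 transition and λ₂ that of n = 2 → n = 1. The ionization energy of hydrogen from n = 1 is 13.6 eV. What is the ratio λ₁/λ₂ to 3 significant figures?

λ ∝ 1/ΔE ∝ 1/(1/n_f² − 1/n_i²), and the Z² and hc factors cancel in the ratio.
λ₁/λ₂ = (1/1² − 1/2²)/(1/1² − 1/4²) = 0.7500/0.9375 = 0.800.

0.800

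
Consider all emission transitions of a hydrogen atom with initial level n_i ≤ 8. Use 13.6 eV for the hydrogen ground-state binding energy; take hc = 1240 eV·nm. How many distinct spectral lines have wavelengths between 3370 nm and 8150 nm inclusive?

Enumerate all n_i → n_f pairs with 1 ≤ n_f < n_i ≤ 8 and compute λ = 1240 / [13.6·1·(1/n_f² − 1/n_i²)].
Lines falling in [3370, 8150] nm: 8→5 (3741 nm), 5→4 (4052 nm), 7→5 (4654 nm), 6→5 (7460 nm), 8→6 (7503 nm).

5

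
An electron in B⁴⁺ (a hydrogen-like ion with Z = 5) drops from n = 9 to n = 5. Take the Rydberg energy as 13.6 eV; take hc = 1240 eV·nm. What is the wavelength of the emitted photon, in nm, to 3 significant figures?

For Z = 5 the level energies scale as Z², so the effective Rydberg energy is 13.6 × 25 = 340.0 eV.
ΔE = 340.0 × (1/5² − 1/9²) = 340.0 × 0.02765 = 9.402 eV.
λ = hc/ΔE = 1240 / 9.402 = 132 nm.

132 nm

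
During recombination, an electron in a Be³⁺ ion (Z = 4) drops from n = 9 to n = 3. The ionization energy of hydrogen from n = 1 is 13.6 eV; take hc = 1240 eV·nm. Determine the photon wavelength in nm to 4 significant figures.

57.70 nm

For Z = 4 the level energies scale as Z², so the effective Rydberg energy is 13.6 × 16 = 217.6 eV.
ΔE = 217.6 × (1/3² − 1/9²) = 217.6 × 0.09877 = 21.49 eV.
λ = hc/ΔE = 1240 / 21.49 = 57.70 nm.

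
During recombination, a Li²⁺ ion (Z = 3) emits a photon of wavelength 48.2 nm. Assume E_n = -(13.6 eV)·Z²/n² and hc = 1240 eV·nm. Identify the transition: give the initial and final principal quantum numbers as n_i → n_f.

The photon energy is ΔE = hc/λ = 1240 / 48.2 = 25.73 eV.
With Z = 3, ΔE = 122.4 × (1/n_f² − 1/n_i²), so 1/n_f² − 1/n_i² = 0.2102.
Trying n_f = 2 gives 1/n_i² = 0.03982, i.e. n_i ≈ 5; this pair matches.

n_i = 5, n_f = 2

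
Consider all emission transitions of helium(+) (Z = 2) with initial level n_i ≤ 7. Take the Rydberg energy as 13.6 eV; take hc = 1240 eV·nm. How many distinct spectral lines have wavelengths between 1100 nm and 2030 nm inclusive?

Enumerate all n_i → n_f pairs with 1 ≤ n_f < n_i ≤ 7 and compute λ = 1240 / [13.6·4·(1/n_f² − 1/n_i²)].
Lines falling in [1100, 2030] nm: 7→5 (1163 nm), 6→5 (1865 nm).

2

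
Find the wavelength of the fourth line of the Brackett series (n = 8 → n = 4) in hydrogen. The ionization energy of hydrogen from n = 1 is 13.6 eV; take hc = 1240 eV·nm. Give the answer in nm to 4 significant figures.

1945 nm

The Brackett series terminates on n_f = 4; the fourth line has n_i = 4+4 = 8.
ΔE = 13.60 × (1/4² − 1/8²) = 0.6375 eV.
λ = 1240 / 0.6375 = 1945 nm.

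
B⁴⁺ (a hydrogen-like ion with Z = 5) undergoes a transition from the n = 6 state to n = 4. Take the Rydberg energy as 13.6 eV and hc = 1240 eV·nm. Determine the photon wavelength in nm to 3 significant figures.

105 nm

For Z = 5 the level energies scale as Z², so the effective Rydberg energy is 13.6 × 25 = 340.0 eV.
ΔE = 340.0 × (1/4² − 1/6²) = 340.0 × 0.03472 = 11.81 eV.
λ = hc/ΔE = 1240 / 11.81 = 105 nm.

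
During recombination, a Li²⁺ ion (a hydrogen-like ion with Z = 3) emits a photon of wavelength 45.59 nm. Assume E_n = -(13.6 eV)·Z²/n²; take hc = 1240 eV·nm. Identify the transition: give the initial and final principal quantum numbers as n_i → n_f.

The photon energy is ΔE = hc/λ = 1240 / 45.59 = 27.20 eV.
With Z = 3, ΔE = 122.4 × (1/n_f² − 1/n_i²), so 1/n_f² − 1/n_i² = 0.2222.
Trying n_f = 2 gives 1/n_i² = 0.02779, i.e. n_i ≈ 6; this pair matches.

n_i = 6, n_f = 2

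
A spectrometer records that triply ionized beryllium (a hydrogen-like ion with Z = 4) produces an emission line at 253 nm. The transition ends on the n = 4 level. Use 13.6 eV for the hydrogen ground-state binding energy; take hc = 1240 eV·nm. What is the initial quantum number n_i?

n_i = 5

The photon energy is ΔE = hc/λ = 1240 / 253 = 4.901 eV.
With Z = 4, ΔE = 217.6 × (1/n_f² − 1/n_i²), so 1/n_f² − 1/n_i² = 0.02252.
With n_f = 4: 1/n_i² = 1/16 − 0.02252 = 0.03998, so n_i ≈ 5.00.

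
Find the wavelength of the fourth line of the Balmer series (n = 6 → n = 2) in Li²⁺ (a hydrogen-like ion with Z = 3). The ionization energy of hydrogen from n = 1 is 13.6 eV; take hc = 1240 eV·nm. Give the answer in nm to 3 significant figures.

45.6 nm

The Balmer series terminates on n_f = 2; the fourth line has n_i = 2+4 = 6.
ΔE = 122.4 × (1/2² − 1/6²) = 27.20 eV.
λ = 1240 / 27.20 = 45.6 nm.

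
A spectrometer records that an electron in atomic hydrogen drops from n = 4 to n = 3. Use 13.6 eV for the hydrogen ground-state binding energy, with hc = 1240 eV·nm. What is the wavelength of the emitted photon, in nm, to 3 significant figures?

ΔE = 13.60 × (1/3² − 1/4²) = 13.60 × 0.04861 = 0.6611 eV.
λ = hc/ΔE = 1240 / 0.6611 = 1880 nm.
This line belongs to the Paschen series.

1880 nm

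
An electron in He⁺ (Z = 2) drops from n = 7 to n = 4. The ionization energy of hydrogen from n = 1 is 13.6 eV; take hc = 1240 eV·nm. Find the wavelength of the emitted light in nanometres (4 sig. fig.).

For Z = 2 the level energies scale as Z², so the effective Rydberg energy is 13.6 × 4 = 54.40 eV.
ΔE = 54.40 × (1/4² − 1/7²) = 54.40 × 0.04209 = 2.290 eV.
λ = hc/ΔE = 1240 / 2.290 = 541.5 nm.

541.5 nm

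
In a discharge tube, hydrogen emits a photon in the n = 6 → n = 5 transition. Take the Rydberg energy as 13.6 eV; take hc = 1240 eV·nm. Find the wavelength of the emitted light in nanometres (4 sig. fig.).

7460 nm

ΔE = 13.60 × (1/5² − 1/6²) = 13.60 × 0.01222 = 0.1662 eV.
λ = hc/ΔE = 1240 / 0.1662 = 7460 nm.
This line belongs to the Pfund series.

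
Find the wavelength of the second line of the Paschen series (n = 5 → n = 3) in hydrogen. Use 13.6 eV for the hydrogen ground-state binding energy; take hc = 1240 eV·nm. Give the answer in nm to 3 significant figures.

The Paschen series terminates on n_f = 3; the second line has n_i = 3+2 = 5.
ΔE = 13.60 × (1/3² − 1/5²) = 0.9671 eV.
λ = 1240 / 0.9671 = 1280 nm.

1280 nm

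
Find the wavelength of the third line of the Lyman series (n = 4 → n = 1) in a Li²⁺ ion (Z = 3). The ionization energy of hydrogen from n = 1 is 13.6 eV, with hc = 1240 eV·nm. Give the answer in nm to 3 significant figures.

The Lyman series terminates on n_f = 1; the third line has n_i = 1+3 = 4.
ΔE = 122.4 × (1/1² − 1/4²) = 114.8 eV.
λ = 1240 / 114.8 = 10.8 nm.

10.8 nm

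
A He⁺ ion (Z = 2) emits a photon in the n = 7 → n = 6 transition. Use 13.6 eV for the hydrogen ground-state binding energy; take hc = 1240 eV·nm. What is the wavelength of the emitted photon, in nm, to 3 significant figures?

3090 nm

For Z = 2 the level energies scale as Z², so the effective Rydberg energy is 13.6 × 4 = 54.40 eV.
ΔE = 54.40 × (1/6² − 1/7²) = 54.40 × 0.007370 = 0.4009 eV.
λ = hc/ΔE = 1240 / 0.4009 = 3090 nm.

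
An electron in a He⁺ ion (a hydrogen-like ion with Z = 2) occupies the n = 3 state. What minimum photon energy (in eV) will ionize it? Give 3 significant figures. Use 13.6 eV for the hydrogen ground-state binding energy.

E_n = −13.6 Z²/n² = −54.40/n² eV for Z = 2.
E_3 = −54.40/9 = −6.04 eV, so ionization (to E = 0) requires 6.04 eV.

6.04 eV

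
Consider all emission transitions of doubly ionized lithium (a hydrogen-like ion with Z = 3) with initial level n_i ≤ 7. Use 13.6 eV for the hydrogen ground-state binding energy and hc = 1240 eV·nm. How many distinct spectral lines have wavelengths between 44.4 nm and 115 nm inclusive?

5

Enumerate all n_i → n_f pairs with 1 ≤ n_f < n_i ≤ 7 and compute λ = 1240 / [13.6·9·(1/n_f² − 1/n_i²)].
Lines falling in [44.4, 115] nm: 6→2 (45.59 nm), 5→2 (48.24 nm), 4→2 (54.03 nm), 3→2 (72.94 nm), 7→3 (111.7 nm).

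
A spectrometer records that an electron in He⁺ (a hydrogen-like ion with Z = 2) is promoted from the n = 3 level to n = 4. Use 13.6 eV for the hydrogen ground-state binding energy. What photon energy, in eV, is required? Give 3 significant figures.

2.64 eV

The Bohr energies scale as Z², so for Z = 2: E_n = −54.40/n² eV.
E_4 = −54.40/16 = −3.400 eV and E_3 = −54.40/9 = −6.044 eV.
The photon energy is |E_4 − E_3| = 2.64 eV.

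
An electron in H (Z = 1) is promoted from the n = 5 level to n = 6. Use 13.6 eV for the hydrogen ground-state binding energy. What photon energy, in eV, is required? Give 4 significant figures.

0.1662 eV

E_6 = −13.60/36 = −0.3778 eV and E_5 = −13.60/25 = −0.5440 eV.
The photon energy is |E_6 − E_5| = 0.1662 eV.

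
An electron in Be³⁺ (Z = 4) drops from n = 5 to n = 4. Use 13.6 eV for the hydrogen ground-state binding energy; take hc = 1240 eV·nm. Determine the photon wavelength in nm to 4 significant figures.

253.3 nm

For Z = 4 the level energies scale as Z², so the effective Rydberg energy is 13.6 × 16 = 217.6 eV.
ΔE = 217.6 × (1/4² − 1/5²) = 217.6 × 0.02250 = 4.896 eV.
λ = hc/ΔE = 1240 / 4.896 = 253.3 nm.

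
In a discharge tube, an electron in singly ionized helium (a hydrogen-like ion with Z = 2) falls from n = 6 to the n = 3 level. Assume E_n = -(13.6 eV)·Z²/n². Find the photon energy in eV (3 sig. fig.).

4.53 eV

The Bohr energies scale as Z², so for Z = 2: E_n = −54.40/n² eV.
E_6 = −54.40/36 = −1.511 eV and E_3 = −54.40/9 = −6.044 eV.
The photon energy is |E_6 − E_3| = 4.53 eV.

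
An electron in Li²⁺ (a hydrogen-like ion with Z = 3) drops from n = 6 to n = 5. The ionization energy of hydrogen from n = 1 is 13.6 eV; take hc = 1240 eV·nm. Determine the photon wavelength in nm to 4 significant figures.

For Z = 3 the level energies scale as Z², so the effective Rydberg energy is 13.6 × 9 = 122.4 eV.
ΔE = 122.4 × (1/5² − 1/6²) = 122.4 × 0.01222 = 1.496 eV.
λ = hc/ΔE = 1240 / 1.496 = 828.9 nm.

828.9 nm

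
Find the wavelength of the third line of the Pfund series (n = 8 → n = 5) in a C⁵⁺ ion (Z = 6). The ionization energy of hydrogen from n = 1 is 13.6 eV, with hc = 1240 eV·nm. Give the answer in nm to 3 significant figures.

104 nm

The Pfund series terminates on n_f = 5; the third line has n_i = 5+3 = 8.
ΔE = 489.6 × (1/5² − 1/8²) = 11.93 eV.
λ = 1240 / 11.93 = 104 nm.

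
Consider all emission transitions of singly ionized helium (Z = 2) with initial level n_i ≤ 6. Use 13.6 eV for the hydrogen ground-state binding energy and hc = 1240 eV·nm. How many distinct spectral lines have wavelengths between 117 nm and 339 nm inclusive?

4

Enumerate all n_i → n_f pairs with 1 ≤ n_f < n_i ≤ 6 and compute λ = 1240 / [13.6·4·(1/n_f² − 1/n_i²)].
Lines falling in [117, 339] nm: 4→2 (121.6 nm), 3→2 (164.1 nm), 6→3 (273.5 nm), 5→3 (320.5 nm).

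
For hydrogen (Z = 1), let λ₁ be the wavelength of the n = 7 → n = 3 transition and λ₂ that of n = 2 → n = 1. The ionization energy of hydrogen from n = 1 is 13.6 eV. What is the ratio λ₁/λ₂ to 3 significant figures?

8.27

λ ∝ 1/ΔE ∝ 1/(1/n_f² − 1/n_i²), and the Z² and hc factors cancel in the ratio.
λ₁/λ₂ = (1/1² − 1/2²)/(1/3² − 1/7²) = 0.7500/0.09070 = 8.27.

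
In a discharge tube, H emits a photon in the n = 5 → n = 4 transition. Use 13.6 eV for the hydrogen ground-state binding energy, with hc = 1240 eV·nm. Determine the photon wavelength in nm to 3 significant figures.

ΔE = 13.60 × (1/4² − 1/5²) = 13.60 × 0.02250 = 0.3060 eV.
λ = hc/ΔE = 1240 / 0.3060 = 4050 nm.

4050 nm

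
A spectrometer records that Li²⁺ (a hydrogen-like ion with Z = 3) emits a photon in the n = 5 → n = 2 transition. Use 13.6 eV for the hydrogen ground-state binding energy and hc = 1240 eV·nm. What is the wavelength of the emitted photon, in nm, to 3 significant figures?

For Z = 3 the level energies scale as Z², so the effective Rydberg energy is 13.6 × 9 = 122.4 eV.
ΔE = 122.4 × (1/2² − 1/5²) = 122.4 × 0.2100 = 25.70 eV.
λ = hc/ΔE = 1240 / 25.70 = 48.2 nm.

48.2 nm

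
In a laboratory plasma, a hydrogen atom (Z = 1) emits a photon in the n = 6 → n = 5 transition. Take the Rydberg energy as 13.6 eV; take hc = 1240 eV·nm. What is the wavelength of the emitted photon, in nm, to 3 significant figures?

7460 nm

ΔE = 13.60 × (1/5² − 1/6²) = 13.60 × 0.01222 = 0.1662 eV.
λ = hc/ΔE = 1240 / 0.1662 = 7460 nm.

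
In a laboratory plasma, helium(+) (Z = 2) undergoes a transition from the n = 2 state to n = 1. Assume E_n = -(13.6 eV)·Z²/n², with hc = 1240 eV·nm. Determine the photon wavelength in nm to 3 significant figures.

For Z = 2 the level energies scale as Z², so the effective Rydberg energy is 13.6 × 4 = 54.40 eV.
ΔE = 54.40 × (1/1² − 1/2²) = 54.40 × 0.7500 = 40.80 eV.
λ = hc/ΔE = 1240 / 40.80 = 30.4 nm.

30.4 nm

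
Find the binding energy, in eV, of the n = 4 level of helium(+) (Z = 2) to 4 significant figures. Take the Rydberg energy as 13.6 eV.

E_n = −13.6 Z²/n² = −54.40/n² eV for Z = 2.
E_4 = −54.40/16 = −3.400 eV, so ionization (to E = 0) requires 3.400 eV.

3.400 eV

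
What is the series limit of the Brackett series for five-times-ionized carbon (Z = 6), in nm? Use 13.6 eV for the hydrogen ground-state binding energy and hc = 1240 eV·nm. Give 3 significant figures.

40.5 nm

The Brackett series has lower level n_f = 4; the series limit corresponds to n_i → ∞.
ΔE_max = 13.6 × 36 / 4² = 30.60 eV.
λ_min = 1240 / 30.60 = 40.5 nm.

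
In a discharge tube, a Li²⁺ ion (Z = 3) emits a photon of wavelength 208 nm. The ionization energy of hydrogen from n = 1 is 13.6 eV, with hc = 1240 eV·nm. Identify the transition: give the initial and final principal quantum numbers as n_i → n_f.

The photon energy is ΔE = hc/λ = 1240 / 208 = 5.962 eV.
With Z = 3, ΔE = 122.4 × (1/n_f² − 1/n_i²), so 1/n_f² − 1/n_i² = 0.04871.
Trying n_f = 3 gives 1/n_i² = 0.06241, i.e. n_i ≈ 4; this pair matches.

n_i = 4, n_f = 3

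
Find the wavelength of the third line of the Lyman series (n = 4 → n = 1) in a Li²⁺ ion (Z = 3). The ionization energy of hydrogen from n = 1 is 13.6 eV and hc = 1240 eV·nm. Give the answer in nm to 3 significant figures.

10.8 nm

The Lyman series terminates on n_f = 1; the third line has n_i = 1+3 = 4.
ΔE = 122.4 × (1/1² − 1/4²) = 114.8 eV.
λ = 1240 / 114.8 = 10.8 nm.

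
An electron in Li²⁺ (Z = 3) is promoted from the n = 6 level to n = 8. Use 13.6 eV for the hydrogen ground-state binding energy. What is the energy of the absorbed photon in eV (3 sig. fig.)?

1.49 eV

The Bohr energies scale as Z², so for Z = 3: E_n = −122.4/n² eV.
E_8 = −122.4/64 = −1.913 eV and E_6 = −122.4/36 = −3.400 eV.
The photon energy is |E_8 − E_6| = 1.49 eV.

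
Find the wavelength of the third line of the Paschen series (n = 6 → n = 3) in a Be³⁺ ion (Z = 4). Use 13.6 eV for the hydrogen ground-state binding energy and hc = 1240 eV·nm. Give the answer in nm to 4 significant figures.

The Paschen series terminates on n_f = 3; the third line has n_i = 3+3 = 6.
ΔE = 217.6 × (1/3² − 1/6²) = 18.13 eV.
λ = 1240 / 18.13 = 68.38 nm.

68.38 nm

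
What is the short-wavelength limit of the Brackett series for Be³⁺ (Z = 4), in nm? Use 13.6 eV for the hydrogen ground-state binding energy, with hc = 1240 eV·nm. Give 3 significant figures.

91.2 nm

The Brackett series has lower level n_f = 4; the series limit corresponds to n_i → ∞.
ΔE_max = 13.6 × 16 / 4² = 13.60 eV.
λ_min = 1240 / 13.60 = 91.2 nm.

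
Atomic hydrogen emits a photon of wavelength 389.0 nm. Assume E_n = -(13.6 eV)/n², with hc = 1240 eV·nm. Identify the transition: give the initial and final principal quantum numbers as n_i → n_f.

n_i = 8, n_f = 2

The photon energy is ΔE = hc/λ = 1240 / 389.0 = 3.188 eV.
With Z = 1, ΔE = 13.60 × (1/n_f² − 1/n_i²), so 1/n_f² − 1/n_i² = 0.2344.
Trying n_f = 2 gives 1/n_i² = 0.01561, i.e. n_i ≈ 8; this pair matches.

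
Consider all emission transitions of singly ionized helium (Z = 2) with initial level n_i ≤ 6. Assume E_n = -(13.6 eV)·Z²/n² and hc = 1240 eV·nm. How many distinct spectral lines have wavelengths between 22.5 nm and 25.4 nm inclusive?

Enumerate all n_i → n_f pairs with 1 ≤ n_f < n_i ≤ 6 and compute λ = 1240 / [13.6·4·(1/n_f² − 1/n_i²)].
Lines falling in [22.5, 25.4] nm: 6→1 (23.45 nm), 5→1 (23.74 nm), 4→1 (24.31 nm).

3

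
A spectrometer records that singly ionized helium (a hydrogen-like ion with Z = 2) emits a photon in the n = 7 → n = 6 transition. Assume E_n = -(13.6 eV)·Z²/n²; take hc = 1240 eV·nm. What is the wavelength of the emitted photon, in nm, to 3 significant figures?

3090 nm

For Z = 2 the level energies scale as Z², so the effective Rydberg energy is 13.6 × 4 = 54.40 eV.
ΔE = 54.40 × (1/6² − 1/7²) = 54.40 × 0.007370 = 0.4009 eV.
λ = hc/ΔE = 1240 / 0.4009 = 3090 nm.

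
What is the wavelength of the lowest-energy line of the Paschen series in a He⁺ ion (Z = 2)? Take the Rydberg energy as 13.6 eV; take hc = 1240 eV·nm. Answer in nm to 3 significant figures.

469 nm

The Paschen series terminates on n_f = 3; the first line has n_i = 3+1 = 4.
ΔE = 54.40 × (1/3² − 1/4²) = 2.644 eV.
λ = 1240 / 2.644 = 469 nm.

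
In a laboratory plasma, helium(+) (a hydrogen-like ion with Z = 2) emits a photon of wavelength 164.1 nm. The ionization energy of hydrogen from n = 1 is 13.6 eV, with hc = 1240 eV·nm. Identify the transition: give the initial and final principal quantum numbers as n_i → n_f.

n_i = 3, n_f = 2

The photon energy is ΔE = hc/λ = 1240 / 164.1 = 7.556 eV.
With Z = 2, ΔE = 54.40 × (1/n_f² − 1/n_i²), so 1/n_f² − 1/n_i² = 0.1389.
Trying n_f = 2 gives 1/n_i² = 0.1111, i.e. n_i ≈ 3; this pair matches.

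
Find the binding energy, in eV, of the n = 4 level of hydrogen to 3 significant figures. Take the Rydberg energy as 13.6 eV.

E_4 = −13.60/16 = −0.850 eV, so ionization (to E = 0) requires 0.850 eV.

0.850 eV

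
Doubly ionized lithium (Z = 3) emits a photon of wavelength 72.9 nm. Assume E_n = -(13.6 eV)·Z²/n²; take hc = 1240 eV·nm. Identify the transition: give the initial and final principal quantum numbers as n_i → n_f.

n_i = 3, n_f = 2

The photon energy is ΔE = hc/λ = 1240 / 72.9 = 17.01 eV.
With Z = 3, ΔE = 122.4 × (1/n_f² − 1/n_i²), so 1/n_f² − 1/n_i² = 0.1390.
Trying n_f = 2 gives 1/n_i² = 0.1110, i.e. n_i ≈ 3; this pair matches.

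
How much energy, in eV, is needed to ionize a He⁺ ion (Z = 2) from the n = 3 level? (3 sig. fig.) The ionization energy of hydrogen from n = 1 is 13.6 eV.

6.04 eV

E_n = −13.6 Z²/n² = −54.40/n² eV for Z = 2.
E_3 = −54.40/9 = −6.04 eV, so ionization (to E = 0) requires 6.04 eV.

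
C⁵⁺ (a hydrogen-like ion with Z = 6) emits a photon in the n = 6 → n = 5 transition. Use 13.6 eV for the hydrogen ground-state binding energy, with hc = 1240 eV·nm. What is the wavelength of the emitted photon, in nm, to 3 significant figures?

207 nm

For Z = 6 the level energies scale as Z², so the effective Rydberg energy is 13.6 × 36 = 489.6 eV.
ΔE = 489.6 × (1/5² − 1/6²) = 489.6 × 0.01222 = 5.984 eV.
λ = hc/ΔE = 1240 / 5.984 = 207 nm.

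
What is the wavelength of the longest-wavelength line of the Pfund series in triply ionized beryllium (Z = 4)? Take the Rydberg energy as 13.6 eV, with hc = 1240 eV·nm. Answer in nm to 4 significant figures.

466.2 nm

The Pfund series terminates on n_f = 5; the first line has n_i = 5+1 = 6.
ΔE = 217.6 × (1/5² − 1/6²) = 2.660 eV.
λ = 1240 / 2.660 = 466.2 nm.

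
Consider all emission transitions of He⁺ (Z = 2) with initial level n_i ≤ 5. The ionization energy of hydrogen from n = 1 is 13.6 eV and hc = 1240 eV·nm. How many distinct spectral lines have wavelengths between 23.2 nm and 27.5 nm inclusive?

3

Enumerate all n_i → n_f pairs with 1 ≤ n_f < n_i ≤ 5 and compute λ = 1240 / [13.6·4·(1/n_f² − 1/n_i²)].
Lines falling in [23.2, 27.5] nm: 5→1 (23.74 nm), 4→1 (24.31 nm), 3→1 (25.64 nm).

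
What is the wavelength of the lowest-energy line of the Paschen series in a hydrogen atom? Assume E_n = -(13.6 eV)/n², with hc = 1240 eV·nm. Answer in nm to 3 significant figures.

The Paschen series terminates on n_f = 3; the first line has n_i = 3+1 = 4.
ΔE = 13.60 × (1/3² − 1/4²) = 0.6611 eV.
λ = 1240 / 0.6611 = 1880 nm.

1880 nm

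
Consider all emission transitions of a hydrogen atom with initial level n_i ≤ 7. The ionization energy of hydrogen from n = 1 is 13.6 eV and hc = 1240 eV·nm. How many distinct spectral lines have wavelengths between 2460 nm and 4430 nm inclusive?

Enumerate all n_i → n_f pairs with 1 ≤ n_f < n_i ≤ 7 and compute λ = 1240 / [13.6·1·(1/n_f² − 1/n_i²)].
Lines falling in [2460, 4430] nm: 6→4 (2626 nm), 5→4 (4052 nm).

2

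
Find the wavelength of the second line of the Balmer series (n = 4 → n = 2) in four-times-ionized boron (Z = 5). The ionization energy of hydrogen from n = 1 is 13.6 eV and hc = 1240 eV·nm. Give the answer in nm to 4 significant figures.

The Balmer series terminates on n_f = 2; the second line has n_i = 2+2 = 4.
ΔE = 340.0 × (1/2² − 1/4²) = 63.75 eV.
λ = 1240 / 63.75 = 19.45 nm.

19.45 nm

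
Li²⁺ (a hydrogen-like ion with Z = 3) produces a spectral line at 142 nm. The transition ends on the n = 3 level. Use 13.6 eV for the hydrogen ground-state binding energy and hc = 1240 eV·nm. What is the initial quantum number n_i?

The photon energy is ΔE = hc/λ = 1240 / 142 = 8.732 eV.
With Z = 3, ΔE = 122.4 × (1/n_f² − 1/n_i²), so 1/n_f² − 1/n_i² = 0.07134.
With n_f = 3: 1/n_i² = 1/9 − 0.07134 = 0.03977, so n_i ≈ 5.01.

n_i = 5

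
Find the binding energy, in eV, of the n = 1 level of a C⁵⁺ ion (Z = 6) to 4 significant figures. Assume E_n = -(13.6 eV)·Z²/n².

489.6 eV

E_n = −13.6 Z²/n² = −489.6/n² eV for Z = 6.
E_1 = −489.6/1 = −489.6 eV, so ionization (to E = 0) requires 489.6 eV.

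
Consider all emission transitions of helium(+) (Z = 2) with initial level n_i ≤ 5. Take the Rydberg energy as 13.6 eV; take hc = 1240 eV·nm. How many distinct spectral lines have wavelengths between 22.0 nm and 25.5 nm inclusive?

2

Enumerate all n_i → n_f pairs with 1 ≤ n_f < n_i ≤ 5 and compute λ = 1240 / [13.6·4·(1/n_f² − 1/n_i²)].
Lines falling in [22.0, 25.5] nm: 5→1 (23.74 nm), 4→1 (24.31 nm).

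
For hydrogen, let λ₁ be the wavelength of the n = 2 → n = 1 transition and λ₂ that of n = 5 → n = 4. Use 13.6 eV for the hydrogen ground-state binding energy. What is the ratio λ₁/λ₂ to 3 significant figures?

0.0300

λ ∝ 1/ΔE ∝ 1/(1/n_f² − 1/n_i²), and the Z² and hc factors cancel in the ratio.
λ₁/λ₂ = (1/4² − 1/5²)/(1/1² − 1/2²) = 0.02250/0.7500 = 0.0300.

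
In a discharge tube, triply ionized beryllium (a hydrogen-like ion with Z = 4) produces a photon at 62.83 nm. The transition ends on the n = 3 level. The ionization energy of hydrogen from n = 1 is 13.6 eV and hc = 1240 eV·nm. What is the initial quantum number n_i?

n_i = 7

The photon energy is ΔE = hc/λ = 1240 / 62.83 = 19.74 eV.
With Z = 4, ΔE = 217.6 × (1/n_f² − 1/n_i²), so 1/n_f² − 1/n_i² = 0.09070.
With n_f = 3: 1/n_i² = 1/9 − 0.09070 = 0.02041, so n_i ≈ 7.00.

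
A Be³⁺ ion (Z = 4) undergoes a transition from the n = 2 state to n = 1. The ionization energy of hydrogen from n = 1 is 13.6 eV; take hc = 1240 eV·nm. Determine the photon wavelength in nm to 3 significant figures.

For Z = 4 the level energies scale as Z², so the effective Rydberg energy is 13.6 × 16 = 217.6 eV.
ΔE = 217.6 × (1/1² − 1/2²) = 217.6 × 0.7500 = 163.2 eV.
λ = hc/ΔE = 1240 / 163.2 = 7.60 nm.

7.60 nm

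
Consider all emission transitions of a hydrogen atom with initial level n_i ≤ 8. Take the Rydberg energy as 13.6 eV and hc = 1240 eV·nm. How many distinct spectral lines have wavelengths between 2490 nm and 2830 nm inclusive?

1

Enumerate all n_i → n_f pairs with 1 ≤ n_f < n_i ≤ 8 and compute λ = 1240 / [13.6·1·(1/n_f² − 1/n_i²)].
Lines falling in [2490, 2830] nm: 6→4 (2626 nm).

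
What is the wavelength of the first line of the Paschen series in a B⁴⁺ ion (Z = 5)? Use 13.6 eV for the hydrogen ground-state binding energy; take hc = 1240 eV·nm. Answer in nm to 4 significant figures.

The Paschen series terminates on n_f = 3; the first line has n_i = 3+1 = 4.
ΔE = 340.0 × (1/3² − 1/4²) = 16.53 eV.
λ = 1240 / 16.53 = 75.03 nm.

75.03 nm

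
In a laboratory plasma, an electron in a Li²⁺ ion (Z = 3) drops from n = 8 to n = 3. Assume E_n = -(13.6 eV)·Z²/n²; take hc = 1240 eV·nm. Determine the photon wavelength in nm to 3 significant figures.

For Z = 3 the level energies scale as Z², so the effective Rydberg energy is 13.6 × 9 = 122.4 eV.
ΔE = 122.4 × (1/3² − 1/8²) = 122.4 × 0.09549 = 11.69 eV.
λ = hc/ΔE = 1240 / 11.69 = 106 nm.

106 nm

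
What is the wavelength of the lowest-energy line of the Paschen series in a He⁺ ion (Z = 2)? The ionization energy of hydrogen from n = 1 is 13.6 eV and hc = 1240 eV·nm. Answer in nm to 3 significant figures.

469 nm

The Paschen series terminates on n_f = 3; the first line has n_i = 3+1 = 4.
ΔE = 54.40 × (1/3² − 1/4²) = 2.644 eV.
λ = 1240 / 2.644 = 469 nm.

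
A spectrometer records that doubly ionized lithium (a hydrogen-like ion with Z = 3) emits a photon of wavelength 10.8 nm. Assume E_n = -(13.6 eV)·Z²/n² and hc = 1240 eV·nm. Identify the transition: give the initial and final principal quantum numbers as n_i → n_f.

The photon energy is ΔE = hc/λ = 1240 / 10.8 = 114.8 eV.
With Z = 3, ΔE = 122.4 × (1/n_f² − 1/n_i²), so 1/n_f² − 1/n_i² = 0.9380.
Trying n_f = 1 gives 1/n_i² = 0.06197, i.e. n_i ≈ 4; this pair matches.

n_i = 4, n_f = 1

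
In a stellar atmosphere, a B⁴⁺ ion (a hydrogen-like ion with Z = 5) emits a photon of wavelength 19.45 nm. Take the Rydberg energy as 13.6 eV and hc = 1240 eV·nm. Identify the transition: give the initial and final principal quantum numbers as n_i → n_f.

n_i = 4, n_f = 2

The photon energy is ΔE = hc/λ = 1240 / 19.45 = 63.75 eV.
With Z = 5, ΔE = 340.0 × (1/n_f² − 1/n_i²), so 1/n_f² − 1/n_i² = 0.1875.
Trying n_f = 2 gives 1/n_i² = 0.06249, i.e. n_i ≈ 4; this pair matches.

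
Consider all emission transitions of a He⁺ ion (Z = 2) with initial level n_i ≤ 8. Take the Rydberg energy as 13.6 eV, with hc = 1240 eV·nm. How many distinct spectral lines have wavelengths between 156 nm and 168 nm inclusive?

1

Enumerate all n_i → n_f pairs with 1 ≤ n_f < n_i ≤ 8 and compute λ = 1240 / [13.6·4·(1/n_f² − 1/n_i²)].
Lines falling in [156, 168] nm: 3→2 (164.1 nm).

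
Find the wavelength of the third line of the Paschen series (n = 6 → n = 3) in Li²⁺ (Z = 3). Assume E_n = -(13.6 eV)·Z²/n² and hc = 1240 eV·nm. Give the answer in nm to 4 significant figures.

The Paschen series terminates on n_f = 3; the third line has n_i = 3+3 = 6.
ΔE = 122.4 × (1/3² − 1/6²) = 10.20 eV.
λ = 1240 / 10.20 = 121.6 nm.

121.6 nm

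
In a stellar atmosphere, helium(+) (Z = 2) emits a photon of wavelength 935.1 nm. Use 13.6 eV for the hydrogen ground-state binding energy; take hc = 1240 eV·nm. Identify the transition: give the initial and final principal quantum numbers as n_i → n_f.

The photon energy is ΔE = hc/λ = 1240 / 935.1 = 1.326 eV.
With Z = 2, ΔE = 54.40 × (1/n_f² − 1/n_i²), so 1/n_f² − 1/n_i² = 0.02438.
Trying n_f = 5 gives 1/n_i² = 0.01562, i.e. n_i ≈ 8; this pair matches.

n_i = 8, n_f = 5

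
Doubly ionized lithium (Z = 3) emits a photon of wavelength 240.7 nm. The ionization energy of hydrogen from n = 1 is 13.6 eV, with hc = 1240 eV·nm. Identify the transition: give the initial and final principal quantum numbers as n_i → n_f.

n_i = 7, n_f = 4

The photon energy is ΔE = hc/λ = 1240 / 240.7 = 5.152 eV.
With Z = 3, ΔE = 122.4 × (1/n_f² − 1/n_i²), so 1/n_f² − 1/n_i² = 0.04209.
Trying n_f = 4 gives 1/n_i² = 0.02041, i.e. n_i ≈ 7; this pair matches.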